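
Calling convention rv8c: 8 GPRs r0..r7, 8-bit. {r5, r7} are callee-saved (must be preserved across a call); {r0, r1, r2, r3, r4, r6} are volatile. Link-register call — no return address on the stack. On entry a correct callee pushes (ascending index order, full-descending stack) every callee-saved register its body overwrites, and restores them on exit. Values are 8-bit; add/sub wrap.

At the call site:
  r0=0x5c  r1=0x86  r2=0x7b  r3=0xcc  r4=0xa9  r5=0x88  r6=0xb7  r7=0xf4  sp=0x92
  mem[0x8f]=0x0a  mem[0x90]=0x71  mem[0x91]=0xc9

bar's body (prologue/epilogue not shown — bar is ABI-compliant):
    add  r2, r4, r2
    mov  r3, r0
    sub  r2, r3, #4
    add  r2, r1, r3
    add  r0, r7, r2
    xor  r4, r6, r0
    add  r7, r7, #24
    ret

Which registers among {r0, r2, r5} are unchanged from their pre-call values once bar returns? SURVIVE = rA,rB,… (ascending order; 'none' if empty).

SURVIVE = r5

prologue: push r7 -> mem[0x91]=0xf4, sp=0x91
body[0] add  r2, r4, r2 -> r2=0x24
body[1] mov  r3, r0 -> r3=0x5c
body[2] sub  r2, r3, #4 -> r2=0x58
body[3] add  r2, r1, r3 -> r2=0xe2
body[4] add  r0, r7, r2 -> r0=0xd6
body[5] xor  r4, r6, r0 -> r4=0x61
body[6] add  r7, r7, #24 -> r7=0x0c
epilogue: pop r7=0xf4, sp=0x92
r0: caller-saved, written=True
r2: caller-saved, written=True
r5: callee-saved, written=False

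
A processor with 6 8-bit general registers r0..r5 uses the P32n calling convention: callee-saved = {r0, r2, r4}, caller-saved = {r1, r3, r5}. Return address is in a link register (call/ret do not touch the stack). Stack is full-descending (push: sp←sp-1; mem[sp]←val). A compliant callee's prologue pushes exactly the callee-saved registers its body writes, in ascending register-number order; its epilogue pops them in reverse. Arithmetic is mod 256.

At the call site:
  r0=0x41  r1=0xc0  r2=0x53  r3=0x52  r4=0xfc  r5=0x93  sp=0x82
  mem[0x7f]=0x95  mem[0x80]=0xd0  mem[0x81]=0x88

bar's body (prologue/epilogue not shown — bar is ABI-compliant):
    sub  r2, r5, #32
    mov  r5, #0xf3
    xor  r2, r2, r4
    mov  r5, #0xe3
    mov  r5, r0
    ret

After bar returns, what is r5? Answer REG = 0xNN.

prologue: push r2 → mem[0x81]=0x53, sp=0x81
body[0] sub  r2, r5, #32 → r2=0x73
body[1] mov  r5, #0xf3 → r5=0xf3
body[2] xor  r2, r2, r4 → r2=0x8f
body[3] mov  r5, #0xe3 → r5=0xe3
body[4] mov  r5, r0 → r5=0x41
epilogue: pop r2=0x53, sp=0x82
r5 is caller-saved → body value

REG = 0x41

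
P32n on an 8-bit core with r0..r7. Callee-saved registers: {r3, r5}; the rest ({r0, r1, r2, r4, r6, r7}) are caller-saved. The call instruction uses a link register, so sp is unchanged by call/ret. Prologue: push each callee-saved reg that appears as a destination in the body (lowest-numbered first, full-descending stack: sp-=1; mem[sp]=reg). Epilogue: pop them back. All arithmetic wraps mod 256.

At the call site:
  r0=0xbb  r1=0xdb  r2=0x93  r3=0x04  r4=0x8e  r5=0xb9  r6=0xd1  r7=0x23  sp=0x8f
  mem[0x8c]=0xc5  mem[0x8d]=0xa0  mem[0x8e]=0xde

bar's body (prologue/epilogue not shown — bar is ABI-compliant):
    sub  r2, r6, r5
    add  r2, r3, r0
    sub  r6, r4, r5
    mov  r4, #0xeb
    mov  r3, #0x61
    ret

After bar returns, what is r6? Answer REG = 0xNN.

REG = 0xd5

prologue: push r3 -> mem[0x8e]=0x04, sp=0x8e
body[0] sub  r2, r6, r5 -> r2=0x18
body[1] add  r2, r3, r0 -> r2=0xbf
body[2] sub  r6, r4, r5 -> r6=0xd5
body[3] mov  r4, #0xeb -> r4=0xeb
body[4] mov  r3, #0x61 -> r3=0x61
epilogue: pop r3=0x04, sp=0x8f
r6 is caller-saved -> body value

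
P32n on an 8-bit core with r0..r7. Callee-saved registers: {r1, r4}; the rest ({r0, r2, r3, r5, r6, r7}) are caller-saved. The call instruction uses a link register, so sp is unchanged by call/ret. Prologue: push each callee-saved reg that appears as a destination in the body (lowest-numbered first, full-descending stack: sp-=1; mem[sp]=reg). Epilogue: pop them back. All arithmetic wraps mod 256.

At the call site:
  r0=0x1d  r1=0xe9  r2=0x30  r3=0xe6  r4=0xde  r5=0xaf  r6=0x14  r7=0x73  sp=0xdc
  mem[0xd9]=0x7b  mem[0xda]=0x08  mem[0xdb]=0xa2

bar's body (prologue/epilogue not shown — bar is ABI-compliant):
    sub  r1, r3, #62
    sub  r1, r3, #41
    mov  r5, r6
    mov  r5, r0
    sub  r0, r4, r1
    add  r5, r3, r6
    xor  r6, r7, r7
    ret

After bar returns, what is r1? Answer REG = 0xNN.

prologue: push r1 → mem[0xdb]=0xe9, sp=0xdb
body[0] sub  r1, r3, #62 → r1=0xa8
body[1] sub  r1, r3, #41 → r1=0xbd
body[2] mov  r5, r6 → r5=0x14
body[3] mov  r5, r0 → r5=0x1d
body[4] sub  r0, r4, r1 → r0=0x21
body[5] add  r5, r3, r6 → r5=0xfa
body[6] xor  r6, r7, r7 → r6=0x00
epilogue: pop r1=0xe9, sp=0xdc
r1 is callee-saved → restored

REG = 0xe9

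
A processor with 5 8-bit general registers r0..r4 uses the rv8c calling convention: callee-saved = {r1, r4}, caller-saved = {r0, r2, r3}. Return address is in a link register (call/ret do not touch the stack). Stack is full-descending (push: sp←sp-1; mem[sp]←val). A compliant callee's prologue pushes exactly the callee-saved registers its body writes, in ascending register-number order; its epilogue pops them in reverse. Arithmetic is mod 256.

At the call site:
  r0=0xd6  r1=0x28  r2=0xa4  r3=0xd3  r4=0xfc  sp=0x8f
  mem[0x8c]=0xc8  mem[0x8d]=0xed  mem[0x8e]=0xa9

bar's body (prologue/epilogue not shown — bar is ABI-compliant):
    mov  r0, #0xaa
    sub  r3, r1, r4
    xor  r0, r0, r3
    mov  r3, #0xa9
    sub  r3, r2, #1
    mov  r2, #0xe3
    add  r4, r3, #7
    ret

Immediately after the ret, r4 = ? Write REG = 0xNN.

REG = 0xfc

prologue: push r4 -> mem[0x8e]=0xfc, sp=0x8e
body[0] mov  r0, #0xaa -> r0=0xaa
body[1] sub  r3, r1, r4 -> r3=0x2c
body[2] xor  r0, r0, r3 -> r0=0x86
body[3] mov  r3, #0xa9 -> r3=0xa9
body[4] sub  r3, r2, #1 -> r3=0xa3
body[5] mov  r2, #0xe3 -> r2=0xe3
body[6] add  r4, r3, #7 -> r4=0xaa
epilogue: pop r4=0xfc, sp=0x8f
r4 is callee-saved -> restored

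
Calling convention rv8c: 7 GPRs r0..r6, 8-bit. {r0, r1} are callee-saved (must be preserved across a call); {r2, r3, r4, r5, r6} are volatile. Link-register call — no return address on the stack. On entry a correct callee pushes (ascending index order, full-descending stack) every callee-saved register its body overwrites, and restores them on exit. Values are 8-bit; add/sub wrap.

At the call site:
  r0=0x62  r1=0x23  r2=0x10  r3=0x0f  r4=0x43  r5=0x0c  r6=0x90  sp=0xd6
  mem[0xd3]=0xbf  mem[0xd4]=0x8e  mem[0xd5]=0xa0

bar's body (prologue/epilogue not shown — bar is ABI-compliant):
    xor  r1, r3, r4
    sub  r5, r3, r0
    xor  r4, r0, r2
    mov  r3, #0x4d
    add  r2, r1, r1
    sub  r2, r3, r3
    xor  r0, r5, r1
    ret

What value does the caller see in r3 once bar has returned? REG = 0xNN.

REG = 0x4d

prologue: push r0 → mem[0xd5]=0x62, sp=0xd5
prologue: push r1 → mem[0xd4]=0x23, sp=0xd4
body[0] xor  r1, r3, r4 → r1=0x4c
body[1] sub  r5, r3, r0 → r5=0xad
body[2] xor  r4, r0, r2 → r4=0x72
body[3] mov  r3, #0x4d → r3=0x4d
body[4] add  r2, r1, r1 → r2=0x98
body[5] sub  r2, r3, r3 → r2=0x00
body[6] xor  r0, r5, r1 → r0=0xe1
epilogue: pop r1=0x23, sp=0xd5
epilogue: pop r0=0x62, sp=0xd6
r3 is caller-saved → body value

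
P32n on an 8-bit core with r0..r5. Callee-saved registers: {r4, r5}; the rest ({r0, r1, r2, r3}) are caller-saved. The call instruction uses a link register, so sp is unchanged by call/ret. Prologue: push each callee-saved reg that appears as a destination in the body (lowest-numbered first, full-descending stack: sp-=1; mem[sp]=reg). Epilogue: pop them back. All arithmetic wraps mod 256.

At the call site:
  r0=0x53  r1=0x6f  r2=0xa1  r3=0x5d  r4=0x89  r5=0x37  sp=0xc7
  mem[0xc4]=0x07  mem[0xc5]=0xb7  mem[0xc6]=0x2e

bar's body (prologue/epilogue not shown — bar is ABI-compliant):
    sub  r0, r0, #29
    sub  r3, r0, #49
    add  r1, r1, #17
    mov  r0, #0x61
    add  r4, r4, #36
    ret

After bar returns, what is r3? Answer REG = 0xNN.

REG = 0x05

prologue: push r4 → mem[0xc6]=0x89, sp=0xc6
body[0] sub  r0, r0, #29 → r0=0x36
body[1] sub  r3, r0, #49 → r3=0x05
body[2] add  r1, r1, #17 → r1=0x80
body[3] mov  r0, #0x61 → r0=0x61
body[4] add  r4, r4, #36 → r4=0xad
epilogue: pop r4=0x89, sp=0xc7
r3 is caller-saved → body value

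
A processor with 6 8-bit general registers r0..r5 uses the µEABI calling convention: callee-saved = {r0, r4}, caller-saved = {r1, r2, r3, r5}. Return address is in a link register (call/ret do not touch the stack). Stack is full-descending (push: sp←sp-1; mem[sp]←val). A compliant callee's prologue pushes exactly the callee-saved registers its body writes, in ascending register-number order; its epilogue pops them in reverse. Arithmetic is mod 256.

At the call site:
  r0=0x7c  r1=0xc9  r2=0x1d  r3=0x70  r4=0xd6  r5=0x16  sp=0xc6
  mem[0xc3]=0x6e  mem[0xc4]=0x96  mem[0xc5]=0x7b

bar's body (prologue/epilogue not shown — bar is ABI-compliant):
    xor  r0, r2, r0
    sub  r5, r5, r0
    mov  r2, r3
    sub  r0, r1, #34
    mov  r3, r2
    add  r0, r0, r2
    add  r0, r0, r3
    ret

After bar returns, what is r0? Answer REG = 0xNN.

prologue: push r0 → mem[0xc5]=0x7c, sp=0xc5
body[0] xor  r0, r2, r0 → r0=0x61
body[1] sub  r5, r5, r0 → r5=0xb5
body[2] mov  r2, r3 → r2=0x70
body[3] sub  r0, r1, #34 → r0=0xa7
body[4] mov  r3, r2 → r3=0x70
body[5] add  r0, r0, r2 → r0=0x17
body[6] add  r0, r0, r3 → r0=0x87
epilogue: pop r0=0x7c, sp=0xc6
r0 is callee-saved → restored

REG = 0x7c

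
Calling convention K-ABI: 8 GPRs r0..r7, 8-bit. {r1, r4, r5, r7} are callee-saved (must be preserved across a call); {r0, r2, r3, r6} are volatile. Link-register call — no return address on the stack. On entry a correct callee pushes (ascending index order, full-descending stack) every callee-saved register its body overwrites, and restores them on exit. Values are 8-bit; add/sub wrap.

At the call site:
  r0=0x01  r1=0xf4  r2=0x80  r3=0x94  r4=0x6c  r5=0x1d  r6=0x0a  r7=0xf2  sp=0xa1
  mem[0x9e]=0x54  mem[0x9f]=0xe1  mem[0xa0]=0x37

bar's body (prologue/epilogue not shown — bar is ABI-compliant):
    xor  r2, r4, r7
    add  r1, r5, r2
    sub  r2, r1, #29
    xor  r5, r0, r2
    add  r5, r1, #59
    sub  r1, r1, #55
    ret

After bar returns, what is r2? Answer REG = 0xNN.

prologue: push r1 → mem[0xa0]=0xf4, sp=0xa0
prologue: push r5 → mem[0x9f]=0x1d, sp=0x9f
body[0] xor  r2, r4, r7 → r2=0x9e
body[1] add  r1, r5, r2 → r1=0xbb
body[2] sub  r2, r1, #29 → r2=0x9e
body[3] xor  r5, r0, r2 → r5=0x9f
body[4] add  r5, r1, #59 → r5=0xf6
body[5] sub  r1, r1, #55 → r1=0x84
epilogue: pop r5=0x1d, sp=0xa0
epilogue: pop r1=0xf4, sp=0xa1
r2 is caller-saved → body value

REG = 0x9e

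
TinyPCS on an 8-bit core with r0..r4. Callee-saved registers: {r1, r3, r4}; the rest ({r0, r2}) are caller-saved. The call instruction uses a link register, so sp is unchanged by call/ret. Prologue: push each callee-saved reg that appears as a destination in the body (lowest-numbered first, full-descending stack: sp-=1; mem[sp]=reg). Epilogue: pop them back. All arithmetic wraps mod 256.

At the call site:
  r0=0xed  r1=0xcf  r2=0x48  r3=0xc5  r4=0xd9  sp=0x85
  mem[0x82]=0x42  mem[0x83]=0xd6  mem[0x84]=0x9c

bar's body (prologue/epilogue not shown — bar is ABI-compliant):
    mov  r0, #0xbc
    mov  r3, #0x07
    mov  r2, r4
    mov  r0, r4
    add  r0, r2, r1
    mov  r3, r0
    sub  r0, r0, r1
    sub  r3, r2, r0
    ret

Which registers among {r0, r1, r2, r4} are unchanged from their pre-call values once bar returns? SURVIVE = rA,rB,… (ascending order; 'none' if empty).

SURVIVE = r1,r4

prologue: push r3 → mem[0x84]=0xc5, sp=0x84
body[0] mov  r0, #0xbc → r0=0xbc
body[1] mov  r3, #0x07 → r3=0x07
body[2] mov  r2, r4 → r2=0xd9
body[3] mov  r0, r4 → r0=0xd9
body[4] add  r0, r2, r1 → r0=0xa8
body[5] mov  r3, r0 → r3=0xa8
body[6] sub  r0, r0, r1 → r0=0xd9
body[7] sub  r3, r2, r0 → r3=0x00
epilogue: pop r3=0xc5, sp=0x85
r0: caller-saved, written=True
r1: callee-saved, written=False
r2: caller-saved, written=True
r4: callee-saved, written=False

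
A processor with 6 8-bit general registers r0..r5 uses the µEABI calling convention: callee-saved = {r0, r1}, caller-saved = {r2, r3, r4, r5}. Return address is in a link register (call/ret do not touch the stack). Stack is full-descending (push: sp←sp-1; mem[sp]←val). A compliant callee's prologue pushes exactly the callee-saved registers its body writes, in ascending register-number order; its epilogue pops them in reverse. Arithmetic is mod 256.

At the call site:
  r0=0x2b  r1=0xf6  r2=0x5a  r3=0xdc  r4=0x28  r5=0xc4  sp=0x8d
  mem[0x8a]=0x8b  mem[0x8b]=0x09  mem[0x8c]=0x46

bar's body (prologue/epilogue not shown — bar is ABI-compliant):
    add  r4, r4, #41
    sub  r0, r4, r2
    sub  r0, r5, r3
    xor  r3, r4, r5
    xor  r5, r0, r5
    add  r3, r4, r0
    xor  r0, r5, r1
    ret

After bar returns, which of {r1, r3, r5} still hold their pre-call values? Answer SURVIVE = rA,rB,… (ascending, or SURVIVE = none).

prologue: push r0 -> mem[0x8c]=0x2b, sp=0x8c
body[0] add  r4, r4, #41 -> r4=0x51
body[1] sub  r0, r4, r2 -> r0=0xf7
body[2] sub  r0, r5, r3 -> r0=0xe8
body[3] xor  r3, r4, r5 -> r3=0x95
body[4] xor  r5, r0, r5 -> r5=0x2c
body[5] add  r3, r4, r0 -> r3=0x39
body[6] xor  r0, r5, r1 -> r0=0xda
epilogue: pop r0=0x2b, sp=0x8d
r1: callee-saved, written=False
r3: caller-saved, written=True
r5: caller-saved, written=True

SURVIVE = r1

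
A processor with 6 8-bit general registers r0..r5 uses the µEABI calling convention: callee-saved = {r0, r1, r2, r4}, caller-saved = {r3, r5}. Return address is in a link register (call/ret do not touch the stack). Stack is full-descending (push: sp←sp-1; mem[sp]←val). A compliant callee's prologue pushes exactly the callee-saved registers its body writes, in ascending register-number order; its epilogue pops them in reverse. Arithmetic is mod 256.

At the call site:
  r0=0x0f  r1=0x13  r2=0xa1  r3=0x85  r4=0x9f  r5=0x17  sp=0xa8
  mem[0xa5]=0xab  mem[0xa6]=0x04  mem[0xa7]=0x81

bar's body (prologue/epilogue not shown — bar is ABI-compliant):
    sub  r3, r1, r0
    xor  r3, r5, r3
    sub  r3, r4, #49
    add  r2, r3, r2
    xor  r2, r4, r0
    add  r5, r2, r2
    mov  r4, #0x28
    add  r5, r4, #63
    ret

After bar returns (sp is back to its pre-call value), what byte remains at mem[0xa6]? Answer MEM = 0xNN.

prologue: push r2 -> mem[0xa7]=0xa1, sp=0xa7
prologue: push r4 -> mem[0xa6]=0x9f, sp=0xa6
body[0] sub  r3, r1, r0 -> r3=0x04
body[1] xor  r3, r5, r3 -> r3=0x13
body[2] sub  r3, r4, #49 -> r3=0x6e
body[3] add  r2, r3, r2 -> r2=0x0f
body[4] xor  r2, r4, r0 -> r2=0x90
body[5] add  r5, r2, r2 -> r5=0x20
body[6] mov  r4, #0x28 -> r4=0x28
body[7] add  r5, r4, #63 -> r5=0x67
epilogue: pop r4=0x9f, sp=0xa7
epilogue: pop r2=0xa1, sp=0xa8
prologue pushed ['r2', 'r4'] at ['0xa7', '0xa6']

MEM = 0x9f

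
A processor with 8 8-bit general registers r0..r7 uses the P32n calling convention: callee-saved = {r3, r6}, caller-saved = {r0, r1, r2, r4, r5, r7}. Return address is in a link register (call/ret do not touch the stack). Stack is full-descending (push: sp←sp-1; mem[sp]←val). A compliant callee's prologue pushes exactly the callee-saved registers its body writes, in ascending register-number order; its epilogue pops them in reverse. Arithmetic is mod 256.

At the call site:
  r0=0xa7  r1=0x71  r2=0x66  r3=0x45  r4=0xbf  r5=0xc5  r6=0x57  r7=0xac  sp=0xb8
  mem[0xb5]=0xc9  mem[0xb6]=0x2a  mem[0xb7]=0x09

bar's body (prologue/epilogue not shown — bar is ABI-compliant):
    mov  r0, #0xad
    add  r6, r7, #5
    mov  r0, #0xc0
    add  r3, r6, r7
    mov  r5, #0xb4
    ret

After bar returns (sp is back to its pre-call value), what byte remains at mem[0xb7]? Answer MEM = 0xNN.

prologue: push r3 → mem[0xb7]=0x45, sp=0xb7
prologue: push r6 → mem[0xb6]=0x57, sp=0xb6
body[0] mov  r0, #0xad → r0=0xad
body[1] add  r6, r7, #5 → r6=0xb1
body[2] mov  r0, #0xc0 → r0=0xc0
body[3] add  r3, r6, r7 → r3=0x5d
body[4] mov  r5, #0xb4 → r5=0xb4
epilogue: pop r6=0x57, sp=0xb7
epilogue: pop r3=0x45, sp=0xb8
prologue pushed ['r3', 'r6'] at ['0xb7', '0xb6']

MEM = 0x45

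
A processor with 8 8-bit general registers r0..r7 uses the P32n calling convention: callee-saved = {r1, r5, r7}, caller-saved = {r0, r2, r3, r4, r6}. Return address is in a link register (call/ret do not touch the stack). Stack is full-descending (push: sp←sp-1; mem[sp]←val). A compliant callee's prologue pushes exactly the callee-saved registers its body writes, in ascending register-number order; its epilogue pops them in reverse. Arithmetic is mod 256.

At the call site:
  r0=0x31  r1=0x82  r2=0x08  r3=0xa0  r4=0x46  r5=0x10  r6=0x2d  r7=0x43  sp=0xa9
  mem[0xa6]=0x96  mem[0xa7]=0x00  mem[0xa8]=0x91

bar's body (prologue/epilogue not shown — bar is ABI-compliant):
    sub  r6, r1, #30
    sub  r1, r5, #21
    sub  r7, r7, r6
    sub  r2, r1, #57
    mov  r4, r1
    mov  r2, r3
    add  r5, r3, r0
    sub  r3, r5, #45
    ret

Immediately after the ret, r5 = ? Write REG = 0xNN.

prologue: push r1 -> mem[0xa8]=0x82, sp=0xa8
prologue: push r5 -> mem[0xa7]=0x10, sp=0xa7
prologue: push r7 -> mem[0xa6]=0x43, sp=0xa6
body[0] sub  r6, r1, #30 -> r6=0x64
body[1] sub  r1, r5, #21 -> r1=0xfb
body[2] sub  r7, r7, r6 -> r7=0xdf
body[3] sub  r2, r1, #57 -> r2=0xc2
body[4] mov  r4, r1 -> r4=0xfb
body[5] mov  r2, r3 -> r2=0xa0
body[6] add  r5, r3, r0 -> r5=0xd1
body[7] sub  r3, r5, #45 -> r3=0xa4
epilogue: pop r7=0x43, sp=0xa7
epilogue: pop r5=0x10, sp=0xa8
epilogue: pop r1=0x82, sp=0xa9
r5 is callee-saved -> restored

REG = 0x10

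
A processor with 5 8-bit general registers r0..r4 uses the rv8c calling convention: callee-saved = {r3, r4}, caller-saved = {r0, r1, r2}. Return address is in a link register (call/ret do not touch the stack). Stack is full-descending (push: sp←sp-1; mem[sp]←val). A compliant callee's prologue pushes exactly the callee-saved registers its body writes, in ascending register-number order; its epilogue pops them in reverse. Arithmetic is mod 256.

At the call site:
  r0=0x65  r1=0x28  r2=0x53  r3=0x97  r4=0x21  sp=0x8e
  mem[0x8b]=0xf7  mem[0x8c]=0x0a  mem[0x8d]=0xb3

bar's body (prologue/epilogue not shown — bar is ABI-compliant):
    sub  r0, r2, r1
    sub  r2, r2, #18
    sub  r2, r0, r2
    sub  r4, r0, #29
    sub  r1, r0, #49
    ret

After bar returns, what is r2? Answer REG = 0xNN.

prologue: push r4 → mem[0x8d]=0x21, sp=0x8d
body[0] sub  r0, r2, r1 → r0=0x2b
body[1] sub  r2, r2, #18 → r2=0x41
body[2] sub  r2, r0, r2 → r2=0xea
body[3] sub  r4, r0, #29 → r4=0x0e
body[4] sub  r1, r0, #49 → r1=0xfa
epilogue: pop r4=0x21, sp=0x8e
r2 is caller-saved → body value

REG = 0xea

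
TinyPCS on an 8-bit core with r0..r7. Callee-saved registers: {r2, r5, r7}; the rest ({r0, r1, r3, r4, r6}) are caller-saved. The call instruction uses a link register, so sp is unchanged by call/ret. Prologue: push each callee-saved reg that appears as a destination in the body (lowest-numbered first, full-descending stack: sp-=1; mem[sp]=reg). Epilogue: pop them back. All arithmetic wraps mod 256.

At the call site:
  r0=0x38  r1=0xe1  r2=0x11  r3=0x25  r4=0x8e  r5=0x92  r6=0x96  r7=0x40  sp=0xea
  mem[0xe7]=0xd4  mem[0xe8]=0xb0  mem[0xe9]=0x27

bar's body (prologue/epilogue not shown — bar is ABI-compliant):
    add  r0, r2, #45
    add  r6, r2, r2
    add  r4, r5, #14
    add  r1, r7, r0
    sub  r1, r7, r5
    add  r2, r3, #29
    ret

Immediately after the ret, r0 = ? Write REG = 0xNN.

prologue: push r2 -> mem[0xe9]=0x11, sp=0xe9
body[0] add  r0, r2, #45 -> r0=0x3e
body[1] add  r6, r2, r2 -> r6=0x22
body[2] add  r4, r5, #14 -> r4=0xa0
body[3] add  r1, r7, r0 -> r1=0x7e
body[4] sub  r1, r7, r5 -> r1=0xae
body[5] add  r2, r3, #29 -> r2=0x42
epilogue: pop r2=0x11, sp=0xea
r0 is caller-saved -> body value

REG = 0x3e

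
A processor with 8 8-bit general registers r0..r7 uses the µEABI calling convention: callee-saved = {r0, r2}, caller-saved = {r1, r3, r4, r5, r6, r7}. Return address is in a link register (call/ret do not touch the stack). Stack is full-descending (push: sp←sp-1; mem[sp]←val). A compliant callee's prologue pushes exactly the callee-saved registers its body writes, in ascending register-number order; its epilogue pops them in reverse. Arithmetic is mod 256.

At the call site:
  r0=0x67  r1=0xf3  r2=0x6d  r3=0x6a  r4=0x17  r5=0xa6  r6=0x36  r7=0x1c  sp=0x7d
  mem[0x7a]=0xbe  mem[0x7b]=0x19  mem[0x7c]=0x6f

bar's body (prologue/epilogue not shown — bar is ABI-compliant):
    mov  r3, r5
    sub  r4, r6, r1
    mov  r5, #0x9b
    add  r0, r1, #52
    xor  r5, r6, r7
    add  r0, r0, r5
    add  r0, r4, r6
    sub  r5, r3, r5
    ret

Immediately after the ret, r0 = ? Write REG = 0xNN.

REG = 0x67

prologue: push r0 → mem[0x7c]=0x67, sp=0x7c
body[0] mov  r3, r5 → r3=0xa6
body[1] sub  r4, r6, r1 → r4=0x43
body[2] mov  r5, #0x9b → r5=0x9b
body[3] add  r0, r1, #52 → r0=0x27
body[4] xor  r5, r6, r7 → r5=0x2a
body[5] add  r0, r0, r5 → r0=0x51
body[6] add  r0, r4, r6 → r0=0x79
body[7] sub  r5, r3, r5 → r5=0x7c
epilogue: pop r0=0x67, sp=0x7d
r0 is callee-saved → restored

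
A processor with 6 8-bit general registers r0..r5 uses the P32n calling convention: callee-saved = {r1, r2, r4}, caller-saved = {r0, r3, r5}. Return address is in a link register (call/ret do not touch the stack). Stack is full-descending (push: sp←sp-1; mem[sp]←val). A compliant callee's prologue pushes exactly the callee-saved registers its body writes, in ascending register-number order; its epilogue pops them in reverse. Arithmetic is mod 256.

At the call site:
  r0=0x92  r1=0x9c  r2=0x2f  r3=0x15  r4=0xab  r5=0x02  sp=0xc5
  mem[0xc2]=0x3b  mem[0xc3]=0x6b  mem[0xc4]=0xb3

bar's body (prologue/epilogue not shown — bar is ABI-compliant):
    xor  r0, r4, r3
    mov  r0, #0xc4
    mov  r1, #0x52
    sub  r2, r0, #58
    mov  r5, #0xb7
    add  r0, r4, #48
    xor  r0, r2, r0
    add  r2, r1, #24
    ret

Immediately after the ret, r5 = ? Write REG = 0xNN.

prologue: push r1 -> mem[0xc4]=0x9c, sp=0xc4
prologue: push r2 -> mem[0xc3]=0x2f, sp=0xc3
body[0] xor  r0, r4, r3 -> r0=0xbe
body[1] mov  r0, #0xc4 -> r0=0xc4
body[2] mov  r1, #0x52 -> r1=0x52
body[3] sub  r2, r0, #58 -> r2=0x8a
body[4] mov  r5, #0xb7 -> r5=0xb7
body[5] add  r0, r4, #48 -> r0=0xdb
body[6] xor  r0, r2, r0 -> r0=0x51
body[7] add  r2, r1, #24 -> r2=0x6a
epilogue: pop r2=0x2f, sp=0xc4
epilogue: pop r1=0x9c, sp=0xc5
r5 is caller-saved -> body value

REG = 0xb7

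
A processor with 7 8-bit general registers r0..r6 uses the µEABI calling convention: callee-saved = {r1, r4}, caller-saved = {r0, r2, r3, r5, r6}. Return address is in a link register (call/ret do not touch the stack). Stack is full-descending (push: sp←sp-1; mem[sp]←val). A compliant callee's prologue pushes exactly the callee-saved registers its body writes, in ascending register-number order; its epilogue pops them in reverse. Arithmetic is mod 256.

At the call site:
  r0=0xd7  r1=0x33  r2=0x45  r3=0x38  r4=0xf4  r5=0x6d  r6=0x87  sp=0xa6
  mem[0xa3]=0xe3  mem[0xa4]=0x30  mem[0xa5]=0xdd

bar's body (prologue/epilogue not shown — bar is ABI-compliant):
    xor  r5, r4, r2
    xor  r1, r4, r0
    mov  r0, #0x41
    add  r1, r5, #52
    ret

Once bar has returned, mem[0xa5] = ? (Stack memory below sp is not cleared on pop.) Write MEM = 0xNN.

MEM = 0x33

prologue: push r1 → mem[0xa5]=0x33, sp=0xa5
body[0] xor  r5, r4, r2 → r5=0xb1
body[1] xor  r1, r4, r0 → r1=0x23
body[2] mov  r0, #0x41 → r0=0x41
body[3] add  r1, r5, #52 → r1=0xe5
epilogue: pop r1=0x33, sp=0xa6
prologue pushed ['r1'] at ['0xa5']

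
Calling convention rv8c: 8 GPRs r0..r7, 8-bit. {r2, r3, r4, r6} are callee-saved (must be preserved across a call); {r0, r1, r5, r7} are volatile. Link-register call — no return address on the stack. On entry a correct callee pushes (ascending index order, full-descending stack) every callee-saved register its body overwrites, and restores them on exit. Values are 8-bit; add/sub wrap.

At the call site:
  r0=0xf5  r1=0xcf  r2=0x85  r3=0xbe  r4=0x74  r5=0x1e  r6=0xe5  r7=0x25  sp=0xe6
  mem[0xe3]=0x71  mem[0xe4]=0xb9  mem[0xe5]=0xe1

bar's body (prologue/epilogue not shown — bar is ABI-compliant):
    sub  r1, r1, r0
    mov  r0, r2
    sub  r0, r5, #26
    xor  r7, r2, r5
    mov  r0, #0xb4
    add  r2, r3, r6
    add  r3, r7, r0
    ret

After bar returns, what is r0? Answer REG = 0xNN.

prologue: push r2 → mem[0xe5]=0x85, sp=0xe5
prologue: push r3 → mem[0xe4]=0xbe, sp=0xe4
body[0] sub  r1, r1, r0 → r1=0xda
body[1] mov  r0, r2 → r0=0x85
body[2] sub  r0, r5, #26 → r0=0x04
body[3] xor  r7, r2, r5 → r7=0x9b
body[4] mov  r0, #0xb4 → r0=0xb4
body[5] add  r2, r3, r6 → r2=0xa3
body[6] add  r3, r7, r0 → r3=0x4f
epilogue: pop r3=0xbe, sp=0xe5
epilogue: pop r2=0x85, sp=0xe6
r0 is caller-saved → body value

REG = 0xb4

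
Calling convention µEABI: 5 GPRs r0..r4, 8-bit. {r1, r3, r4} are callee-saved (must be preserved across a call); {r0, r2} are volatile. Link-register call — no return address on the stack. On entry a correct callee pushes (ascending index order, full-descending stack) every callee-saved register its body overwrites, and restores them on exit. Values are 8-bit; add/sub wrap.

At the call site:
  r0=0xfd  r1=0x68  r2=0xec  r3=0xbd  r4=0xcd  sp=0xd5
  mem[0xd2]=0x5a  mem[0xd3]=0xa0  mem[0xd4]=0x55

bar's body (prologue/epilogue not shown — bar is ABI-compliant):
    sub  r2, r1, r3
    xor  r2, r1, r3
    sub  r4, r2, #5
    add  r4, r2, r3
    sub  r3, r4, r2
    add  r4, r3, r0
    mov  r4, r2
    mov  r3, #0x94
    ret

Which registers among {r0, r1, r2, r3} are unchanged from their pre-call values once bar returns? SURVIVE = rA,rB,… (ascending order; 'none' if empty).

prologue: push r3 → mem[0xd4]=0xbd, sp=0xd4
prologue: push r4 → mem[0xd3]=0xcd, sp=0xd3
body[0] sub  r2, r1, r3 → r2=0xab
body[1] xor  r2, r1, r3 → r2=0xd5
body[2] sub  r4, r2, #5 → r4=0xd0
body[3] add  r4, r2, r3 → r4=0x92
body[4] sub  r3, r4, r2 → r3=0xbd
body[5] add  r4, r3, r0 → r4=0xba
body[6] mov  r4, r2 → r4=0xd5
body[7] mov  r3, #0x94 → r3=0x94
epilogue: pop r4=0xcd, sp=0xd4
epilogue: pop r3=0xbd, sp=0xd5
r0: caller-saved, written=False
r1: callee-saved, written=False
r2: caller-saved, written=True
r3: callee-saved, written=True

SURVIVE = r0,r1,r3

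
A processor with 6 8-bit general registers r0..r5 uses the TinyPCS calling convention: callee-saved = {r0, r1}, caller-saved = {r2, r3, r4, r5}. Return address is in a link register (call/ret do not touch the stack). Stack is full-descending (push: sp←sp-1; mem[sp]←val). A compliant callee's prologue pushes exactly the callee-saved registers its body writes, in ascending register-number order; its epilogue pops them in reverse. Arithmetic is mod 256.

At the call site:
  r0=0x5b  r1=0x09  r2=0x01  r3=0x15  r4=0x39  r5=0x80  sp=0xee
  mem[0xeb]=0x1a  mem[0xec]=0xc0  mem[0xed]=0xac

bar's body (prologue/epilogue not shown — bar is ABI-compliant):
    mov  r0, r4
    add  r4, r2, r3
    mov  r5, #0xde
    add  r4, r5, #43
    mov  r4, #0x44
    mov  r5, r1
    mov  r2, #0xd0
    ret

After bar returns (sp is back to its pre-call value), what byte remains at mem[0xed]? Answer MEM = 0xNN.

MEM = 0x5b

prologue: push r0 -> mem[0xed]=0x5b, sp=0xed
body[0] mov  r0, r4 -> r0=0x39
body[1] add  r4, r2, r3 -> r4=0x16
body[2] mov  r5, #0xde -> r5=0xde
body[3] add  r4, r5, #43 -> r4=0x09
body[4] mov  r4, #0x44 -> r4=0x44
body[5] mov  r5, r1 -> r5=0x09
body[6] mov  r2, #0xd0 -> r2=0xd0
epilogue: pop r0=0x5b, sp=0xee
prologue pushed ['r0'] at ['0xed']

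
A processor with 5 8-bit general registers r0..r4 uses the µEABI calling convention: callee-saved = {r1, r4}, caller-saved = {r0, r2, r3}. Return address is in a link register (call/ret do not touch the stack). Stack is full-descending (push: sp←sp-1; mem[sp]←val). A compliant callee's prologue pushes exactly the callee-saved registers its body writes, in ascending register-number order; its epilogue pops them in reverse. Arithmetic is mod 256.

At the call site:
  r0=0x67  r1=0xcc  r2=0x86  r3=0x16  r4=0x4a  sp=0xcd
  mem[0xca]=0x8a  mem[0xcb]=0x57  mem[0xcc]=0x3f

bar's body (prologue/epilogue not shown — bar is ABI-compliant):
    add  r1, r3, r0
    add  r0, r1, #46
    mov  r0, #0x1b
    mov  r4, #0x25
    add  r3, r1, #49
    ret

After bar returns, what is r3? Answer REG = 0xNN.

prologue: push r1 → mem[0xcc]=0xcc, sp=0xcc
prologue: push r4 → mem[0xcb]=0x4a, sp=0xcb
body[0] add  r1, r3, r0 → r1=0x7d
body[1] add  r0, r1, #46 → r0=0xab
body[2] mov  r0, #0x1b → r0=0x1b
body[3] mov  r4, #0x25 → r4=0x25
body[4] add  r3, r1, #49 → r3=0xae
epilogue: pop r4=0x4a, sp=0xcc
epilogue: pop r1=0xcc, sp=0xcd
r3 is caller-saved → body value

REG = 0xae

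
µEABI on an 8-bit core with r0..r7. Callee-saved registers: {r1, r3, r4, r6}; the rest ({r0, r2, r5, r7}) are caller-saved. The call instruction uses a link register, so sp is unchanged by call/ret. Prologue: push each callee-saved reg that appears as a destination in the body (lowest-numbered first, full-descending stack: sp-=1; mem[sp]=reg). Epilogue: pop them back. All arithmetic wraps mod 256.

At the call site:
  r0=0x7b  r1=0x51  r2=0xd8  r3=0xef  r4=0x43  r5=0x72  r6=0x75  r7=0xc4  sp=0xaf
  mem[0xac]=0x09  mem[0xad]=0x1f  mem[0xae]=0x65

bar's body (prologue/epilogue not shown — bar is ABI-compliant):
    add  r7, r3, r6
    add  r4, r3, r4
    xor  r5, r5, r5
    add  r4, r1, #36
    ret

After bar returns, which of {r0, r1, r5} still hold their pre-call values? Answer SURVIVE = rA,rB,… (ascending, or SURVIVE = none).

prologue: push r4 -> mem[0xae]=0x43, sp=0xae
body[0] add  r7, r3, r6 -> r7=0x64
body[1] add  r4, r3, r4 -> r4=0x32
body[2] xor  r5, r5, r5 -> r5=0x00
body[3] add  r4, r1, #36 -> r4=0x75
epilogue: pop r4=0x43, sp=0xaf
r0: caller-saved, written=False
r1: callee-saved, written=False
r5: caller-saved, written=True

SURVIVE = r0,r1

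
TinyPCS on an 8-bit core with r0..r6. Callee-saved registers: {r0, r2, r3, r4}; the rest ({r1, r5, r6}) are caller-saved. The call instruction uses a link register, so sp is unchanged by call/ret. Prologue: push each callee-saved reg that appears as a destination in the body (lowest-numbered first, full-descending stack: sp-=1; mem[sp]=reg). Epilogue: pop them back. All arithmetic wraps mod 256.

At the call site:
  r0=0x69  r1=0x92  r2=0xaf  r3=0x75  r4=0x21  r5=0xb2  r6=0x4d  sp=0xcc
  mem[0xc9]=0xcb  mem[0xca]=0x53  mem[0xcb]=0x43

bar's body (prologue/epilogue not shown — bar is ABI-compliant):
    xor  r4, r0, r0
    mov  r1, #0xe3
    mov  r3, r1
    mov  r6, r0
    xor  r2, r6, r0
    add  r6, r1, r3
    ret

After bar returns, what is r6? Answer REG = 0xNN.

REG = 0xc6

prologue: push r2 → mem[0xcb]=0xaf, sp=0xcb
prologue: push r3 → mem[0xca]=0x75, sp=0xca
prologue: push r4 → mem[0xc9]=0x21, sp=0xc9
body[0] xor  r4, r0, r0 → r4=0x00
body[1] mov  r1, #0xe3 → r1=0xe3
body[2] mov  r3, r1 → r3=0xe3
body[3] mov  r6, r0 → r6=0x69
body[4] xor  r2, r6, r0 → r2=0x00
body[5] add  r6, r1, r3 → r6=0xc6
epilogue: pop r4=0x21, sp=0xca
epilogue: pop r3=0x75, sp=0xcb
epilogue: pop r2=0xaf, sp=0xcc
r6 is caller-saved → body value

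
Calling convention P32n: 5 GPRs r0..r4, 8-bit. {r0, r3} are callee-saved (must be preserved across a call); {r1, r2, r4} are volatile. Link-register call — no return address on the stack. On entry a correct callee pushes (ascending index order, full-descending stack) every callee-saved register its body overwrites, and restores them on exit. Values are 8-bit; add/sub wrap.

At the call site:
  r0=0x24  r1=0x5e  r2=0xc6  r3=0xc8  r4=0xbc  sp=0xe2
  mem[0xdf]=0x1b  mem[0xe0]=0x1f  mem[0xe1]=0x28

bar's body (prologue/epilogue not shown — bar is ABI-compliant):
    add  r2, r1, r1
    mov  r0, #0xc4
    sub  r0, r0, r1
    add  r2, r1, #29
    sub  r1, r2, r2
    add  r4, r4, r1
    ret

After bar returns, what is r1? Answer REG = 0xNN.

REG = 0x00

prologue: push r0 -> mem[0xe1]=0x24, sp=0xe1
body[0] add  r2, r1, r1 -> r2=0xbc
body[1] mov  r0, #0xc4 -> r0=0xc4
body[2] sub  r0, r0, r1 -> r0=0x66
body[3] add  r2, r1, #29 -> r2=0x7b
body[4] sub  r1, r2, r2 -> r1=0x00
body[5] add  r4, r4, r1 -> r4=0xbc
epilogue: pop r0=0x24, sp=0xe2
r1 is caller-saved -> body value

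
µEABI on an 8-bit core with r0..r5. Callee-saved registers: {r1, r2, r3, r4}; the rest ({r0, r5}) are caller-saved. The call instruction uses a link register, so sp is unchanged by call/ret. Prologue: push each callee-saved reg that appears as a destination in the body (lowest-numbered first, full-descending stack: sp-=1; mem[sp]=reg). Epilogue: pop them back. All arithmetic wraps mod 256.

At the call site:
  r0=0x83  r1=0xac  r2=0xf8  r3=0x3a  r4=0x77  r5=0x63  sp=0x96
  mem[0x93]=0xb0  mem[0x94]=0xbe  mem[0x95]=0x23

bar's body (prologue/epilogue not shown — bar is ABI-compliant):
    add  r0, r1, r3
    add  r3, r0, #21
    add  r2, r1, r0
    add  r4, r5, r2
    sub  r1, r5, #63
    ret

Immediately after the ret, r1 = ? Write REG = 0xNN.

prologue: push r1 → mem[0x95]=0xac, sp=0x95
prologue: push r2 → mem[0x94]=0xf8, sp=0x94
prologue: push r3 → mem[0x93]=0x3a, sp=0x93
prologue: push r4 → mem[0x92]=0x77, sp=0x92
body[0] add  r0, r1, r3 → r0=0xe6
body[1] add  r3, r0, #21 → r3=0xfb
body[2] add  r2, r1, r0 → r2=0x92
body[3] add  r4, r5, r2 → r4=0xf5
body[4] sub  r1, r5, #63 → r1=0x24
epilogue: pop r4=0x77, sp=0x93
epilogue: pop r3=0x3a, sp=0x94
epilogue: pop r2=0xf8, sp=0x95
epilogue: pop r1=0xac, sp=0x96
r1 is callee-saved → restored

REG = 0xac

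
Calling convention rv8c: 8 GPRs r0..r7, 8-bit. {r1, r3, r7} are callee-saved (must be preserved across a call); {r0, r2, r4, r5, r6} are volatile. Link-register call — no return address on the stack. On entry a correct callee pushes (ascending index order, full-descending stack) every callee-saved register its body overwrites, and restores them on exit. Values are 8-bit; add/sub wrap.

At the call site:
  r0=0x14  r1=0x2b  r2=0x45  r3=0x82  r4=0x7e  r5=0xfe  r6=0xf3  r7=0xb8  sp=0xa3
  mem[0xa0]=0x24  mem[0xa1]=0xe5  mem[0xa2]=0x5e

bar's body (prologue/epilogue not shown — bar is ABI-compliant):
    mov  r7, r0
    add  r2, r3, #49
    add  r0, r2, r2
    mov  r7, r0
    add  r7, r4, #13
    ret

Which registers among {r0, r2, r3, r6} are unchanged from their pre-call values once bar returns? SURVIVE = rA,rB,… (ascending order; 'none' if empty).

prologue: push r7 -> mem[0xa2]=0xb8, sp=0xa2
body[0] mov  r7, r0 -> r7=0x14
body[1] add  r2, r3, #49 -> r2=0xb3
body[2] add  r0, r2, r2 -> r0=0x66
body[3] mov  r7, r0 -> r7=0x66
body[4] add  r7, r4, #13 -> r7=0x8b
epilogue: pop r7=0xb8, sp=0xa3
r0: caller-saved, written=True
r2: caller-saved, written=True
r3: callee-saved, written=False
r6: caller-saved, written=False

SURVIVE = r3,r6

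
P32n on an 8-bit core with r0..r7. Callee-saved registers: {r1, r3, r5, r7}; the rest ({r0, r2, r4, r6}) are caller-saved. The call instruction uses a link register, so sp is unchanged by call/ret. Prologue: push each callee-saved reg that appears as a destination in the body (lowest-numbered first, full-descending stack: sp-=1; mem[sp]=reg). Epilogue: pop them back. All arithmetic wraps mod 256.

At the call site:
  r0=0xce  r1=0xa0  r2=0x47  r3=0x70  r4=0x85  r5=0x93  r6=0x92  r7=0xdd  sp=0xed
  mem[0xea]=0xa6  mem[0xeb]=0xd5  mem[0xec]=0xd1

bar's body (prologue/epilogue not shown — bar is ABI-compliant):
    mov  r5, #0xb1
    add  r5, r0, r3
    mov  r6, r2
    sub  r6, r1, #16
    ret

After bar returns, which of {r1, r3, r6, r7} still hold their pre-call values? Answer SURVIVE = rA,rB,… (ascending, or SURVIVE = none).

SURVIVE = r1,r3,r7

prologue: push r5 -> mem[0xec]=0x93, sp=0xec
body[0] mov  r5, #0xb1 -> r5=0xb1
body[1] add  r5, r0, r3 -> r5=0x3e
body[2] mov  r6, r2 -> r6=0x47
body[3] sub  r6, r1, #16 -> r6=0x90
epilogue: pop r5=0x93, sp=0xed
r1: callee-saved, written=False
r3: callee-saved, written=False
r6: caller-saved, written=True
r7: callee-saved, written=False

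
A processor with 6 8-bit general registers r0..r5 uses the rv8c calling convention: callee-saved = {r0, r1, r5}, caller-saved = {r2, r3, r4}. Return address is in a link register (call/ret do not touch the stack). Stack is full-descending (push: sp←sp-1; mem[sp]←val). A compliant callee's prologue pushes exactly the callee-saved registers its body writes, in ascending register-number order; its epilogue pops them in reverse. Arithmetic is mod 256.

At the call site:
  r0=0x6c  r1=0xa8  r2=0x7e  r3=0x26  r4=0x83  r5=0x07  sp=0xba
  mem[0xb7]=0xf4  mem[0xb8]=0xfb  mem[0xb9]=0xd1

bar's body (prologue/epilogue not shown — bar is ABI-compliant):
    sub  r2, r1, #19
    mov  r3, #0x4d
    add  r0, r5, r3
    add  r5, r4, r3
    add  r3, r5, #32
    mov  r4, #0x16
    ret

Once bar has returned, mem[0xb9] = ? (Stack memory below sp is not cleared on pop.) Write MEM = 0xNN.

MEM = 0x6c

prologue: push r0 -> mem[0xb9]=0x6c, sp=0xb9
prologue: push r5 -> mem[0xb8]=0x07, sp=0xb8
body[0] sub  r2, r1, #19 -> r2=0x95
body[1] mov  r3, #0x4d -> r3=0x4d
body[2] add  r0, r5, r3 -> r0=0x54
body[3] add  r5, r4, r3 -> r5=0xd0
body[4] add  r3, r5, #32 -> r3=0xf0
body[5] mov  r4, #0x16 -> r4=0x16
epilogue: pop r5=0x07, sp=0xb9
epilogue: pop r0=0x6c, sp=0xba
prologue pushed ['r0', 'r5'] at ['0xb9', '0xb8']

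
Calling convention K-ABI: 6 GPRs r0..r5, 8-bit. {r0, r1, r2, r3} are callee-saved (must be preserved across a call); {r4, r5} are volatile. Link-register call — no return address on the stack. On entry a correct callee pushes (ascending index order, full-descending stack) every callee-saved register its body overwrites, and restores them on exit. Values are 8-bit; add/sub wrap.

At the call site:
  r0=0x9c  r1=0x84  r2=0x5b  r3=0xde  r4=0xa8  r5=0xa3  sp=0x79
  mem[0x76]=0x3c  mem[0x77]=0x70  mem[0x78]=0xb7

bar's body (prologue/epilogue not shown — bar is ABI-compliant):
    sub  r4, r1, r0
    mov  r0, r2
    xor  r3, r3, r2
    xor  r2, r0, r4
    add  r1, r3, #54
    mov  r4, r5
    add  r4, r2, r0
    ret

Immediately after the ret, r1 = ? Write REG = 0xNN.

prologue: push r0 → mem[0x78]=0x9c, sp=0x78
prologue: push r1 → mem[0x77]=0x84, sp=0x77
prologue: push r2 → mem[0x76]=0x5b, sp=0x76
prologue: push r3 → mem[0x75]=0xde, sp=0x75
body[0] sub  r4, r1, r0 → r4=0xe8
body[1] mov  r0, r2 → r0=0x5b
body[2] xor  r3, r3, r2 → r3=0x85
body[3] xor  r2, r0, r4 → r2=0xb3
body[4] add  r1, r3, #54 → r1=0xbb
body[5] mov  r4, r5 → r4=0xa3
body[6] add  r4, r2, r0 → r4=0x0e
epilogue: pop r3=0xde, sp=0x76
epilogue: pop r2=0x5b, sp=0x77
epilogue: pop r1=0x84, sp=0x78
epilogue: pop r0=0x9c, sp=0x79
r1 is callee-saved → restored

REG = 0x84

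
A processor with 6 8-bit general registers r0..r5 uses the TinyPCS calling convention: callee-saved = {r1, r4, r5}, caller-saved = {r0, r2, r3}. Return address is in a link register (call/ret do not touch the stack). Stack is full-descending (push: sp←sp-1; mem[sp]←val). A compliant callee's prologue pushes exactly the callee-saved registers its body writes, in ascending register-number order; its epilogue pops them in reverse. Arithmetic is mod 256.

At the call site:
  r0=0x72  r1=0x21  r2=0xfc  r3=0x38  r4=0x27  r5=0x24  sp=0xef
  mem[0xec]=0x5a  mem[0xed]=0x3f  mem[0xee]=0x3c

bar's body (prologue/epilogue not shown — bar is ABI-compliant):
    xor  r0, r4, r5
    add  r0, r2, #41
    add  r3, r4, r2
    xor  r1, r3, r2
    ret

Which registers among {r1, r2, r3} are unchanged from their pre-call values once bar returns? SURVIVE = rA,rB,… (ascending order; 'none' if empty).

prologue: push r1 → mem[0xee]=0x21, sp=0xee
body[0] xor  r0, r4, r5 → r0=0x03
body[1] add  r0, r2, #41 → r0=0x25
body[2] add  r3, r4, r2 → r3=0x23
body[3] xor  r1, r3, r2 → r1=0xdf
epilogue: pop r1=0x21, sp=0xef
r1: callee-saved, written=True
r2: caller-saved, written=False
r3: caller-saved, written=True

SURVIVE = r1,r2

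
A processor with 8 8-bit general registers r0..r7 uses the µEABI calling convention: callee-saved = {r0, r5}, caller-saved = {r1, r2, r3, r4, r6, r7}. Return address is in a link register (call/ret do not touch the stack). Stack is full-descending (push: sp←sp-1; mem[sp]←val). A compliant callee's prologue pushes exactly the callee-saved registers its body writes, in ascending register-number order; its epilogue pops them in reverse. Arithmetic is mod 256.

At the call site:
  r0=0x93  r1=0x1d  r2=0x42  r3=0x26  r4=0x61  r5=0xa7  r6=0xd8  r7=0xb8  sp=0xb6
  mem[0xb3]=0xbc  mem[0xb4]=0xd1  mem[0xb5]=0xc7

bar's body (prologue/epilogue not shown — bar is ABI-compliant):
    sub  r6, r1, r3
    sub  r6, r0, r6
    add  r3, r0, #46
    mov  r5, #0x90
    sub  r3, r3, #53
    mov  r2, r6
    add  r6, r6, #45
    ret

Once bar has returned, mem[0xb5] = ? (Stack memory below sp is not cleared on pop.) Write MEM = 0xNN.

prologue: push r5 → mem[0xb5]=0xa7, sp=0xb5
body[0] sub  r6, r1, r3 → r6=0xf7
body[1] sub  r6, r0, r6 → r6=0x9c
body[2] add  r3, r0, #46 → r3=0xc1
body[3] mov  r5, #0x90 → r5=0x90
body[4] sub  r3, r3, #53 → r3=0x8c
body[5] mov  r2, r6 → r2=0x9c
body[6] add  r6, r6, #45 → r6=0xc9
epilogue: pop r5=0xa7, sp=0xb6
prologue pushed ['r5'] at ['0xb5']

MEM = 0xa7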